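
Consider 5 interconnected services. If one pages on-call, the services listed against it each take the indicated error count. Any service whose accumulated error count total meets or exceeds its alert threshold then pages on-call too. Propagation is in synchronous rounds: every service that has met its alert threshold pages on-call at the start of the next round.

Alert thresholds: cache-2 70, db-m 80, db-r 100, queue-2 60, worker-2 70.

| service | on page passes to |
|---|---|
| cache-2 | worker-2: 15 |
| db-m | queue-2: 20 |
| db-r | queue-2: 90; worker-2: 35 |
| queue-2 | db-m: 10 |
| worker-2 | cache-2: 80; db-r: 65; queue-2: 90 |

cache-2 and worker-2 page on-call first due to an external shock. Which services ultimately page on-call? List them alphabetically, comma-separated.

cache-2, queue-2, worker-2

Round 1 — cache-2, worker-2 page on-call (initial).
  db-r: +65 → 65 < 100
  queue-2: +90 → 90 ≥ 60
Round 2 — queue-2 pages on-call.
  db-m: +10 → 10 < 80
No further pages.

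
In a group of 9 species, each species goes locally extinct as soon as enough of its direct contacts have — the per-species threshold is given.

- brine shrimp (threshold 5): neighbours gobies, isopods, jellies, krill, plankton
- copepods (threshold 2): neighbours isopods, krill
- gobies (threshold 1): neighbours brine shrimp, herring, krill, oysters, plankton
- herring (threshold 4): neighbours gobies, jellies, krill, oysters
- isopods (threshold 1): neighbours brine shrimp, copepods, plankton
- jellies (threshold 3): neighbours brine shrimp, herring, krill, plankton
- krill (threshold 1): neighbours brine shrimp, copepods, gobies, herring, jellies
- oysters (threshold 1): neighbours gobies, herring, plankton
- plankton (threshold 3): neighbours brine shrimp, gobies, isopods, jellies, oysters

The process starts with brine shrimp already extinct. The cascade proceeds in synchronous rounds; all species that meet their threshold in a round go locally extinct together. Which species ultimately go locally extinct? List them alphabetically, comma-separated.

brine shrimp, copepods, gobies, herring, isopods, jellies, krill, oysters, plankton

Round 1 — brine shrimp goes locally extinct (initial).
Round 2 — checking thresholds:
  gobies: 1 of 5 neighbours ≥ 1, goes locally extinct.
  isopods: 1 of 3 neighbours ≥ 1, goes locally extinct.
  jellies: 1 of 4 neighbours < 3, holds.
  krill: 1 of 5 neighbours ≥ 1, goes locally extinct.
  plankton: 1 of 5 neighbours < 3, holds.
Round 3 — checking thresholds:
  copepods: 2 of 2 neighbours ≥ 2, goes locally extinct.
  herring: 2 of 4 neighbours < 4, holds.
  jellies: 2 of 4 neighbours < 3, holds.
  oysters: 1 of 3 neighbours ≥ 1, goes locally extinct.
  plankton: 3 of 5 neighbours ≥ 3, goes locally extinct.
Round 4 — checking thresholds:
  herring: 3 of 4 neighbours < 4, holds.
  jellies: 3 of 4 neighbours ≥ 3, goes locally extinct.
Round 5 — checking thresholds:
  herring: 4 of 4 neighbours ≥ 4, goes locally extinct.
Round 6 — no new extinctions; cascade stops.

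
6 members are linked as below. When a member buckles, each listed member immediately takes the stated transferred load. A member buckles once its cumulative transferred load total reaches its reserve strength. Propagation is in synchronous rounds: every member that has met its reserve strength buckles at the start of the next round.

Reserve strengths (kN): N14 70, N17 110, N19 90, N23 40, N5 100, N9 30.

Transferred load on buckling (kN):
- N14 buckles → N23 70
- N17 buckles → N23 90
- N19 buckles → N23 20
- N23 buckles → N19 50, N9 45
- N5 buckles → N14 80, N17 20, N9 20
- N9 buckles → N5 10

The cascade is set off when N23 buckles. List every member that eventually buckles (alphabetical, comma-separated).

Round 1 — N23 buckles (initial).
  N19: +50 → 50 < 90
  N9: +45 → 45 ≥ 30
Round 2 — N9 buckles.
  N5: +10 → 10 < 100
No further bucklings.

N23, N9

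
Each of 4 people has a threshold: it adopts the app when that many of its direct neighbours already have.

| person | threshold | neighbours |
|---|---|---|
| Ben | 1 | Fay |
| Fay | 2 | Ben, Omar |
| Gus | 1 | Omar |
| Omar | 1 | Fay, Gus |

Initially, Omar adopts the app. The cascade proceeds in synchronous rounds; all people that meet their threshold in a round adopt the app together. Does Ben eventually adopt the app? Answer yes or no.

no

Round 1 — Omar adopts the app (initial).
Round 2 — checking thresholds:
  Fay: 1 of 2 neighbours < 2, below threshold.
  Gus: 1 of 1 neighbours ≥ 1, adopts the app.
Round 3 — no new adoptions; cascade stops.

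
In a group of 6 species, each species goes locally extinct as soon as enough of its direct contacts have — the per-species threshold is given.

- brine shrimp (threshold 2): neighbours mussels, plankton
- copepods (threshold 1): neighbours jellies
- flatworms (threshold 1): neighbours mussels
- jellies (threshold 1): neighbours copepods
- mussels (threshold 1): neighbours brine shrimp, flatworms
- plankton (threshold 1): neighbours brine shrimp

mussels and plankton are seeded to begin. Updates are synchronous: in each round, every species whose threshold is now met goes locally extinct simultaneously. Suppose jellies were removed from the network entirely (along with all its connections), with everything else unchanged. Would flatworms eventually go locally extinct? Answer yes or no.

With jellies removed:
Round 1 — mussels, plankton go locally extinct (initial).
Round 2 — checking thresholds:
  brine shrimp: 2 of 2 neighbours ≥ 2, goes locally extinct.
  flatworms: 1 of 1 neighbours ≥ 1, goes locally extinct.
Round 3 — no new extinctions; cascade stops.

yes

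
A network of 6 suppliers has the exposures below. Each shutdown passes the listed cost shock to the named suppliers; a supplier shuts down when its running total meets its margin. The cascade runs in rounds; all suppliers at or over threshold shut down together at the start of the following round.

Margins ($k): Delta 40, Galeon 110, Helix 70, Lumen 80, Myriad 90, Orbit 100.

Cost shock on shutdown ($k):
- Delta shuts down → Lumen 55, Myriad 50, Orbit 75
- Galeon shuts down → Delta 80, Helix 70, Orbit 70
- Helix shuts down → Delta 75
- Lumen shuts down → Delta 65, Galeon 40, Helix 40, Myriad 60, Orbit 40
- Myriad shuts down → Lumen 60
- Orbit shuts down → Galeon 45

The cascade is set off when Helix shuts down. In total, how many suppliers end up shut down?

Round 1 — Helix shuts down (initial).
  Delta: +75 → 75 ≥ 40
Round 2 — Delta shuts down.
  Lumen: +55 → 55 < 80
  Myriad: +50 → 50 < 90
  Orbit: +75 → 75 < 100
No further shutdowns.

2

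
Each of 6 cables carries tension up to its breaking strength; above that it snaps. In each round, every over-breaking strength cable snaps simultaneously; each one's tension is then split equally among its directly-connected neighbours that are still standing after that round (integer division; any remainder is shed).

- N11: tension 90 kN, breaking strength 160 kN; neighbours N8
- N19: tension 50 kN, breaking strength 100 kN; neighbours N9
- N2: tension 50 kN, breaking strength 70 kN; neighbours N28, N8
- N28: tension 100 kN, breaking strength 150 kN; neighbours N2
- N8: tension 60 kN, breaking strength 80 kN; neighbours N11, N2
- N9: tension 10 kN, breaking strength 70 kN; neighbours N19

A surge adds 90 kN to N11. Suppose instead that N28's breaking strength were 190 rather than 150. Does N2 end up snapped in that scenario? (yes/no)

With N28's breaking strength at 190:
Round 1 — N11 at 180 > 160. N11 snaps.
  N11 sheds 180 kN to N8: 180 each.
    N8: 60+180 = 240 > 80
Round 2 — N8 snaps.
  N8 sheds 240 kN to N2: 240 each.
    N2: 50+240 = 290 > 70
Round 3 — N2 snaps.
  N2 sheds 290 kN to N28: 290 each.
    N28: 100+290 = 390 > 190
Round 4 — N28 snaps.
  N28 sheds 390 kN: no online neighbours, lost.
No further breaks.

yes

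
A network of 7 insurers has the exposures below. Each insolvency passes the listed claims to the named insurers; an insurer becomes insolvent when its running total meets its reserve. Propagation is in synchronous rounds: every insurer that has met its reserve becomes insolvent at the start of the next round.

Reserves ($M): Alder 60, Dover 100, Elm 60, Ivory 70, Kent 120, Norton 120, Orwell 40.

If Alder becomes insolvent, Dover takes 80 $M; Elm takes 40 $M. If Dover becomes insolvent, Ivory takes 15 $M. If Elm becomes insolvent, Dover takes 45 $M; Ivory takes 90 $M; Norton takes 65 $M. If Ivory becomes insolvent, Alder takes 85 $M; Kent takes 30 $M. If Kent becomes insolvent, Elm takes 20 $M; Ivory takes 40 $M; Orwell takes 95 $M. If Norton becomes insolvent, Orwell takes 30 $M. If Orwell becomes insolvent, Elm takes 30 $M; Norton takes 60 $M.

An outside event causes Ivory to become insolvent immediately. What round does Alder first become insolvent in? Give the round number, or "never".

2

Round 1 — Ivory becomes insolvent (initial).
  Alder: +85 → 85 ≥ 60
  Kent: +30 → 30 < 120
Round 2 — Alder becomes insolvent.
  Dover: +80 → 80 < 100
  Elm: +40 → 40 < 60
No further insolvencies.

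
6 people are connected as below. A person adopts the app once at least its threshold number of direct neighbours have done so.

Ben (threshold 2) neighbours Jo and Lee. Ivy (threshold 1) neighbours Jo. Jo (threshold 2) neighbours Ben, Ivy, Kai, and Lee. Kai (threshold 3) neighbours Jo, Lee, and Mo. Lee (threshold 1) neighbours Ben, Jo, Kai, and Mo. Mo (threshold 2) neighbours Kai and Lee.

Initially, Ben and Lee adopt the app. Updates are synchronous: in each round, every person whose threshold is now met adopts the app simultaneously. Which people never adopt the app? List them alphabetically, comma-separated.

Kai, Mo

Round 1 — Ben, Lee adopt the app (initial).
Round 2 — checking thresholds:
  Jo: 2 of 4 neighbours ≥ 2, adopts the app.
  Kai: 1 of 3 neighbours < 3, holds.
  Mo: 1 of 2 neighbours < 2, holds.
Round 3 — checking thresholds:
  Ivy: 1 of 1 neighbours ≥ 1, adopts the app.
  Kai: 2 of 3 neighbours < 3, holds.
  Mo: 1 of 2 neighbours < 2, holds.
Round 4 — no new adoptions; cascade stops.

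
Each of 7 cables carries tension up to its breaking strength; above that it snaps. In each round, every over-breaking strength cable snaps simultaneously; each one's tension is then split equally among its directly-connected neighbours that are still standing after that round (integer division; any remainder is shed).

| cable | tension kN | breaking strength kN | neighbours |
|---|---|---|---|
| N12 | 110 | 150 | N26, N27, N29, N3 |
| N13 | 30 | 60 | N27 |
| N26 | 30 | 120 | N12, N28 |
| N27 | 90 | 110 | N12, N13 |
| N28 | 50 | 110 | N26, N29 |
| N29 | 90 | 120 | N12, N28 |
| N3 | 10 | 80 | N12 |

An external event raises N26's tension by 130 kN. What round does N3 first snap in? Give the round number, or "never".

Round 1 — N26 at 160 > 120. N26 snaps.
  N26 sheds 160 kN to N12, N28: 80 each.
    N12: 110+80 = 190 > 150
    N28: 50+80 = 130 > 110
Round 2 — N12, N28 snap.
  N12 sheds 190 kN to N27, N29, N3: 63 each (1 lost).
    N27: 90+63 = 153 > 110
    N29: 90+63 = 153 > 120
    N3: 10+63 = 73 ≤ 80
  N28 sheds 130 kN to N29: 130 each.
    N29: 153+130 = 283 > 120
Round 3 — N27, N29 snap.
  N27 sheds 153 kN to N13: 153 each.
    N13: 30+153 = 183 > 60
  N29 sheds 283 kN: no online neighbours, lost.
Round 4 — N13 snaps.
  N13 sheds 183 kN: no online neighbours, lost.
No further breaks.

never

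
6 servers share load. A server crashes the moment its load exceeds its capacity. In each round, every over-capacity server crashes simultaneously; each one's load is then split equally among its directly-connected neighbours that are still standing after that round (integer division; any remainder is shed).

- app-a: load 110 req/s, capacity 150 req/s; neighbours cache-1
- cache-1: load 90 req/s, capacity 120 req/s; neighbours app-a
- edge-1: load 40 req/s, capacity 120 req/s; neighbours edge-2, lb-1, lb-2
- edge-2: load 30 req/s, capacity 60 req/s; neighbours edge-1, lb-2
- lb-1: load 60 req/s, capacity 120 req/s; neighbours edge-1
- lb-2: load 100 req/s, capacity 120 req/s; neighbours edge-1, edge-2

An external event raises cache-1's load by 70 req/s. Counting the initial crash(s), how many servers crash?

Round 1 — cache-1 at 160 > 120. cache-1 crashes.
  cache-1 sheds 160 req/s to app-a: 160 each.
    app-a: 110+160 = 270 > 150
Round 2 — app-a crashes.
  app-a sheds 270 req/s: no online neighbours, lost.
No further crashes.

2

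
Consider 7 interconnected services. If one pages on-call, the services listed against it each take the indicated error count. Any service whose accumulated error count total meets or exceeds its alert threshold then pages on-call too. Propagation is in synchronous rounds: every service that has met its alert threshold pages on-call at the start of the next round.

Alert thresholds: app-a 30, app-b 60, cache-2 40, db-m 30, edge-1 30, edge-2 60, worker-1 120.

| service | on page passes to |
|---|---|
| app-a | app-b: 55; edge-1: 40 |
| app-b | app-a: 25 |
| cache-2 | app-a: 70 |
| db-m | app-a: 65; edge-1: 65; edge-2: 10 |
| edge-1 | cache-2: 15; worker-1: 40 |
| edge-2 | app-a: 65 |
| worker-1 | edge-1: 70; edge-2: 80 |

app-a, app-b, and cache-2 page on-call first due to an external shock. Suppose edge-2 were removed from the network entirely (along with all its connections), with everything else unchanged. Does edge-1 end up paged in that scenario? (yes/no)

yes

With edge-2 removed:
Round 1 — app-a, app-b, cache-2 page on-call (initial).
  edge-1: +40 → 40 ≥ 30
Round 2 — edge-1 pages on-call.
  worker-1: +40 → 40 < 120
No further pages.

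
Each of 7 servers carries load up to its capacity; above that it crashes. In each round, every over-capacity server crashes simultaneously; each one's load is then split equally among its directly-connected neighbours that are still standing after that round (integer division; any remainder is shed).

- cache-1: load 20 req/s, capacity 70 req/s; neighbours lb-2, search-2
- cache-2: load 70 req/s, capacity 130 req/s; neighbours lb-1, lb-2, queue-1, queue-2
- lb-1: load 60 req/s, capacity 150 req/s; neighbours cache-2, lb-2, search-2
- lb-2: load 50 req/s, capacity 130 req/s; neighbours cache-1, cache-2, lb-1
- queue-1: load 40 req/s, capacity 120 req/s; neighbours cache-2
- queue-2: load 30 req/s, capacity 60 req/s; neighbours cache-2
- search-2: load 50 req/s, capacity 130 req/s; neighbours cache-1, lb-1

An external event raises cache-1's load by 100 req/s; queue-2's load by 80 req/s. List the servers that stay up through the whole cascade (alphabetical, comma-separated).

Round 1 — cache-1 at 120 > 70; queue-2 at 110 > 60. cache-1, queue-2 crash.
  cache-1 sheds 120 req/s to lb-2, search-2: 60 each.
    lb-2: 50+60 = 110 ≤ 130
    search-2: 50+60 = 110 ≤ 130
  queue-2 sheds 110 req/s to cache-2: 110 each.
    cache-2: 70+110 = 180 > 130
Round 2 — cache-2 crashes.
  cache-2 sheds 180 req/s to lb-1, lb-2, queue-1: 60 each.
    lb-1: 60+60 = 120 ≤ 150
    lb-2: 110+60 = 170 > 130
    queue-1: 40+60 = 100 ≤ 120
Round 3 — lb-2 crashes.
  lb-2 sheds 170 req/s to lb-1: 170 each.
    lb-1: 120+170 = 290 > 150
Round 4 — lb-1 crashes.
  lb-1 sheds 290 req/s to search-2: 290 each.
    search-2: 110+290 = 400 > 130
Round 5 — search-2 crashes.
  search-2 sheds 400 req/s: no online neighbours, lost.
No further crashes.

queue-1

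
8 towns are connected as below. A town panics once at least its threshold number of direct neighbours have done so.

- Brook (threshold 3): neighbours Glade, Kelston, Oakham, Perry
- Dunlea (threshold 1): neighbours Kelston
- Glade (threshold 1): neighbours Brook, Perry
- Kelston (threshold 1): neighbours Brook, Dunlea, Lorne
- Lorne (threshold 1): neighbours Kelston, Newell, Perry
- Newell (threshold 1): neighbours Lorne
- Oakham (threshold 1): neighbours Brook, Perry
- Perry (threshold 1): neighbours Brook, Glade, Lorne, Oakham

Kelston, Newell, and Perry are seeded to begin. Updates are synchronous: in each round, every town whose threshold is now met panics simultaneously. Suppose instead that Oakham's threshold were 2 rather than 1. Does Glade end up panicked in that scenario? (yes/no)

With Oakham's threshold at 2:
Round 1 — Kelston, Newell, Perry panic (initial).
Round 2 — checking thresholds:
  Brook: 2 of 4 neighbours < 3, below threshold.
  Dunlea: 1 of 1 neighbours ≥ 1, panics.
  Glade: 1 of 2 neighbours ≥ 1, panics.
  Lorne: 3 of 3 neighbours ≥ 1, panics.
  Oakham: 1 of 2 neighbours < 2, below threshold.
Round 3 — checking thresholds:
  Brook: 3 of 4 neighbours ≥ 3, panics.
  Oakham: 1 of 2 neighbours < 2, below threshold.
Round 4 — checking thresholds:
  Oakham: 2 of 2 neighbours ≥ 2, panics.
Round 5 — no new panics; cascade stops.

yes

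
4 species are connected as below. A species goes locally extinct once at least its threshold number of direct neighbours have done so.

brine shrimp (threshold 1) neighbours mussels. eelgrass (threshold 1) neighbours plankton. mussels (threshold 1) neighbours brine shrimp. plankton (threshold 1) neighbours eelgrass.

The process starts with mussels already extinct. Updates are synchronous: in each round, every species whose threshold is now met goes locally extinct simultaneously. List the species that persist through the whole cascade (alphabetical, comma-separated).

eelgrass, plankton

Round 1 — mussels goes locally extinct (initial).
Round 2 — checking thresholds:
  brine shrimp: 1 of 1 neighbours ≥ 1, goes locally extinct.
Round 3 — no new extinctions; cascade stops.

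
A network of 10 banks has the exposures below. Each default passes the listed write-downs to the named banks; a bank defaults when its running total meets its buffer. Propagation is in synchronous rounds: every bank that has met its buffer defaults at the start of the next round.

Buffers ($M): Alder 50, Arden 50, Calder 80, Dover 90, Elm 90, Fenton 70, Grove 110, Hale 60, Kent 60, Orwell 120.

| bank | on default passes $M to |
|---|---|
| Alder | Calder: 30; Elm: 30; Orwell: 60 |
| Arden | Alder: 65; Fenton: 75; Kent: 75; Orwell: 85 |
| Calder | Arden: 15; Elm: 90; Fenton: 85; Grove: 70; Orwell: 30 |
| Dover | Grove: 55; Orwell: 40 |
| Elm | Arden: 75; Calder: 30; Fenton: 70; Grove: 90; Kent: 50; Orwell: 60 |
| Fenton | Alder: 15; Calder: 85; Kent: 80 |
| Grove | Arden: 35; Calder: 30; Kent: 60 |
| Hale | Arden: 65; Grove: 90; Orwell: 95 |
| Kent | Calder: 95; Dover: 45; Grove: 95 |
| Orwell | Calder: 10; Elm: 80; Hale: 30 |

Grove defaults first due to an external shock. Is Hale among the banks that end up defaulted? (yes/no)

Round 1 — Grove defaults (initial).
  Arden: +35 → 35 < 50
  Calder: +30 → 30 < 80
  Kent: +60 → 60 ≥ 60
Round 2 — Kent defaults.
  Calder: +95 → 125 ≥ 80
  Dover: +45 → 45 < 90
Round 3 — Calder defaults.
  Arden: +15 → 50 ≥ 50
  Elm: +90 → 90 ≥ 90
  Fenton: +85 → 85 ≥ 70
  Orwell: +30 → 30 < 120
Round 4 — Arden, Elm, Fenton default.
  Alder: +65+15 → 80 ≥ 50
  Orwell: +85+60 → 175 ≥ 120
Round 5 — Alder, Orwell default.
  Hale: +30 → 30 < 60
No further defaults.

no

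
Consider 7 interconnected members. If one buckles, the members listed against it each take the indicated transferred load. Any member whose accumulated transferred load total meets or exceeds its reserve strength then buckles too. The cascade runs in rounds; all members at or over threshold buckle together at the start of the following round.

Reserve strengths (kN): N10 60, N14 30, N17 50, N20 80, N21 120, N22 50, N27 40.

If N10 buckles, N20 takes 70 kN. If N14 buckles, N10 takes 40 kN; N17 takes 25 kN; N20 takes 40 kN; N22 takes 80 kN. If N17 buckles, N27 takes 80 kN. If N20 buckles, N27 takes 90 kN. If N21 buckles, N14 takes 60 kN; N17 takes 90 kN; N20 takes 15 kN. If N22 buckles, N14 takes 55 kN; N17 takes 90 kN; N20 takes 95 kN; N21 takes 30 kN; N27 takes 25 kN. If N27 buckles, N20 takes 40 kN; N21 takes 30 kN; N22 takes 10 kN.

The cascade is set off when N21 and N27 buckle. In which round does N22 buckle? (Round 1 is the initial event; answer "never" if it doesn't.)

3

Round 1 — N21, N27 buckle (initial).
  N14: +60 → 60 ≥ 30
  N17: +90 → 90 ≥ 50
  N20: +15+40 → 55 < 80
  N22: +10 → 10 < 50
Round 2 — N14, N17 buckle.
  N10: +40 → 40 < 60
  N20: +40 → 95 ≥ 80
  N22: +80 → 90 ≥ 50
Round 3 — N20, N22 buckle.
No further bucklings.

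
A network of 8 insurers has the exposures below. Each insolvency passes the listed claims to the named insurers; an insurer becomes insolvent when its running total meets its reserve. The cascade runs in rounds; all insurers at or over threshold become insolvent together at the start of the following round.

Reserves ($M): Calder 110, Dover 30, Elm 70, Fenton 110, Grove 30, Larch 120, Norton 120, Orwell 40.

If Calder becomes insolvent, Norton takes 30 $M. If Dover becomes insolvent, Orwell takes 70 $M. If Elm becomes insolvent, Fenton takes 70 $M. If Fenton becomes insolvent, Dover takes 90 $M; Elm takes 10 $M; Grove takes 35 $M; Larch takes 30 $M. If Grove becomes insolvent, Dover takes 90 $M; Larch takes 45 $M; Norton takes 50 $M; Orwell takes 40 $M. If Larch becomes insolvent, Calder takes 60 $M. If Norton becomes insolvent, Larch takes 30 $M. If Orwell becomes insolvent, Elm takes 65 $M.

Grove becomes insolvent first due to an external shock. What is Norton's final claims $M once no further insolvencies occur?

50

Round 1 — Grove becomes insolvent (initial).
  Dover: +90 → 90 ≥ 30
  Larch: +45 → 45 < 120
  Norton: +50 → 50 < 120
  Orwell: +40 → 40 ≥ 40
Round 2 — Dover, Orwell become insolvent.
  Elm: +65 → 65 < 70
No further insolvencies.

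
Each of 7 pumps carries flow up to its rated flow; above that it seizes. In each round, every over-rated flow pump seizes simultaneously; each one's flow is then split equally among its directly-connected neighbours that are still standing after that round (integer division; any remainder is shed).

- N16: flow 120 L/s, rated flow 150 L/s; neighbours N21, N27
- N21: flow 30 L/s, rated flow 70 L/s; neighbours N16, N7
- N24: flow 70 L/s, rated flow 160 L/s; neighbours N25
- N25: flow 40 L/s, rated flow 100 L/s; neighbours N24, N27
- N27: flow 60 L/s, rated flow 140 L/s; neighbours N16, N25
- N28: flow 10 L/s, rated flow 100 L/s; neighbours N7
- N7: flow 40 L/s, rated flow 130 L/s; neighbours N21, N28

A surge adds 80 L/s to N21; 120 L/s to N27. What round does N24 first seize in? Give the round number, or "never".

Round 1 — N21 at 110 > 70; N27 at 180 > 140. N21, N27 seize.
  N21 sheds 110 L/s to N16, N7: 55 each.
    N16: 120+55 = 175 > 150
    N7: 40+55 = 95 ≤ 130
  N27 sheds 180 L/s to N16, N25: 90 each.
    N16: 175+90 = 265 > 150
    N25: 40+90 = 130 > 100
Round 2 — N16, N25 seize.
  N16 sheds 265 L/s: no online neighbours, lost.
  N25 sheds 130 L/s to N24: 130 each.
    N24: 70+130 = 200 > 160
Round 3 — N24 seizes.
  N24 sheds 200 L/s: no online neighbours, lost.
No further seizures.

3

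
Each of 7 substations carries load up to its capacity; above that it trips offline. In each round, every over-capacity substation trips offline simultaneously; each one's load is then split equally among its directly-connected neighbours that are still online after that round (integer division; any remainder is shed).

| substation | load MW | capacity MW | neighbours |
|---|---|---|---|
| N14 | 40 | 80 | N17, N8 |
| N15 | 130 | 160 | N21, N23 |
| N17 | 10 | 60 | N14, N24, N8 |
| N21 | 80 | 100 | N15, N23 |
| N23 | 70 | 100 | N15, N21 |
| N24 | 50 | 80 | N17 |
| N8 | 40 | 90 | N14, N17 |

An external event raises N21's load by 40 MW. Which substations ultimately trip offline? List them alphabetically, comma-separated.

Round 1 — N21 at 120 > 100. N21 trips offline.
  N21 sheds 120 MW to N15, N23: 60 each.
    N15: 130+60 = 190 > 160
    N23: 70+60 = 130 > 100
Round 2 — N15, N23 trip offline.
  N15 sheds 190 MW: no online neighbours, lost.
  N23 sheds 130 MW: no online neighbours, lost.
No further trips.

N15, N21, N23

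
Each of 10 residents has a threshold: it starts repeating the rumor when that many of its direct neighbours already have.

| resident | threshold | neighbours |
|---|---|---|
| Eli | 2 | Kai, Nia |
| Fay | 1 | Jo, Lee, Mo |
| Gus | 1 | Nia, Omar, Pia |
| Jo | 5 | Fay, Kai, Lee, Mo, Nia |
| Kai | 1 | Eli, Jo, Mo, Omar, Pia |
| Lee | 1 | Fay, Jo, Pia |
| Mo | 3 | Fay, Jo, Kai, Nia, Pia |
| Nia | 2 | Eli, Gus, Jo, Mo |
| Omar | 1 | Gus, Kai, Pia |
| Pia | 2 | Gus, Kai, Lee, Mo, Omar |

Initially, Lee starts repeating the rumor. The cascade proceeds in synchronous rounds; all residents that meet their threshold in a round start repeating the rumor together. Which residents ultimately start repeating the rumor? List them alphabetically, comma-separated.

Round 1 — Lee starts repeating the rumor (initial).
Round 2 — checking thresholds:
  Fay: 1 of 3 neighbours ≥ 1, starts repeating the rumor.
  Jo: 1 of 5 neighbours < 5, below threshold.
  Pia: 1 of 5 neighbours < 2, below threshold.
Round 3 — no new spreads; cascade stops.

Fay, Lee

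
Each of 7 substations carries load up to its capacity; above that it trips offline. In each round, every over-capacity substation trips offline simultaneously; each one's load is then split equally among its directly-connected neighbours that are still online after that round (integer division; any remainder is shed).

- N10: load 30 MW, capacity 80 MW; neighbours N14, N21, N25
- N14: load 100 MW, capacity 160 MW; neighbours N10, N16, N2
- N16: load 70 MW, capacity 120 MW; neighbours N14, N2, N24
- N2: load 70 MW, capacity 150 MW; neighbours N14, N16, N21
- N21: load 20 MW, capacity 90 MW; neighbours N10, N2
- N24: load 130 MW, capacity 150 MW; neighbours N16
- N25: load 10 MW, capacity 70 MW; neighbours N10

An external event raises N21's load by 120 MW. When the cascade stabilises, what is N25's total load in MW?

60

Round 1 — N21 at 140 > 90. N21 trips offline.
  N21 sheds 140 MW to N10, N2: 70 each.
    N10: 30+70 = 100 > 80
    N2: 70+70 = 140 ≤ 150
Round 2 — N10 trips offline.
  N10 sheds 100 MW to N14, N25: 50 each.
    N14: 100+50 = 150 ≤ 160
    N25: 10+50 = 60 ≤ 70
No further trips.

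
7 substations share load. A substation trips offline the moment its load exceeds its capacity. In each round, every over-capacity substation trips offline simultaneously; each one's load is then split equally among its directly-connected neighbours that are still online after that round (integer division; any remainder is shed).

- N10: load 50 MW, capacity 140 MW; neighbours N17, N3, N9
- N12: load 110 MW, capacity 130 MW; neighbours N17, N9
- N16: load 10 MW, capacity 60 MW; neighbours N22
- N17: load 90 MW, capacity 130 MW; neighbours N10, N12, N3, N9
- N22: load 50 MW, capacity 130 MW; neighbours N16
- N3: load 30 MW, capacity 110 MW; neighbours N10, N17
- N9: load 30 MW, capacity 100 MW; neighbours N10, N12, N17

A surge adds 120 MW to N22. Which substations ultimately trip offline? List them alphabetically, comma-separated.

N16, N22

Round 1 — N22 at 170 > 130. N22 trips offline.
  N22 sheds 170 MW to N16: 170 each.
    N16: 10+170 = 180 > 60
Round 2 — N16 trips offline.
  N16 sheds 180 MW: no online neighbours, lost.
No further trips.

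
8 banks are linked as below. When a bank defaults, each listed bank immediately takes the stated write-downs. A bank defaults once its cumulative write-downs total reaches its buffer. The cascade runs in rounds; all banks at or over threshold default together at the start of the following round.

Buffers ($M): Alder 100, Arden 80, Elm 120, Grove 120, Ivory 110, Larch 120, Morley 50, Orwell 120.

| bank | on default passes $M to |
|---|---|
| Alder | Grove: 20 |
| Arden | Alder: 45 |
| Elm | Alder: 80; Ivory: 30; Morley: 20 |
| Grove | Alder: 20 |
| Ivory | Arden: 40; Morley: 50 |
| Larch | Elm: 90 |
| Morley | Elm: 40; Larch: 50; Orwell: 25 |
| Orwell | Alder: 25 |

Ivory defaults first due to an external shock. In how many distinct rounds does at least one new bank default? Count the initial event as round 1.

Round 1 — Ivory defaults (initial).
  Arden: +40 → 40 < 80
  Morley: +50 → 50 ≥ 50
Round 2 — Morley defaults.
  Elm: +40 → 40 < 120
  Larch: +50 → 50 < 120
  Orwell: +25 → 25 < 120
No further defaults.

2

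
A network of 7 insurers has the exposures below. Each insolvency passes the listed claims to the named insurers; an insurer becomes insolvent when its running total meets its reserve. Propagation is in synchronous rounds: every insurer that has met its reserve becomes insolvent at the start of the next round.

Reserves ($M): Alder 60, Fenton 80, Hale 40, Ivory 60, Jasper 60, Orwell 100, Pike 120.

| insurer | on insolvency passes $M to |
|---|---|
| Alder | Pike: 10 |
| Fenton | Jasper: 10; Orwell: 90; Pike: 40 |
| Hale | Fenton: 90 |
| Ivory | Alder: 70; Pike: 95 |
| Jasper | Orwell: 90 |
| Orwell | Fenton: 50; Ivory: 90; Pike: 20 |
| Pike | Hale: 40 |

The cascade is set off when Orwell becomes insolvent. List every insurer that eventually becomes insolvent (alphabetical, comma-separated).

Round 1 — Orwell becomes insolvent (initial).
  Fenton: +50 → 50 < 80
  Ivory: +90 → 90 ≥ 60
  Pike: +20 → 20 < 120
Round 2 — Ivory becomes insolvent.
  Alder: +70 → 70 ≥ 60
  Pike: +95 → 115 < 120
Round 3 — Alder becomes insolvent.
  Pike: +10 → 125 ≥ 120
Round 4 — Pike becomes insolvent.
  Hale: +40 → 40 ≥ 40
Round 5 — Hale becomes insolvent.
  Fenton: +90 → 140 ≥ 80
Round 6 — Fenton becomes insolvent.
  Jasper: +10 → 10 < 60
No further insolvencies.

Alder, Fenton, Hale, Ivory, Orwell, Pike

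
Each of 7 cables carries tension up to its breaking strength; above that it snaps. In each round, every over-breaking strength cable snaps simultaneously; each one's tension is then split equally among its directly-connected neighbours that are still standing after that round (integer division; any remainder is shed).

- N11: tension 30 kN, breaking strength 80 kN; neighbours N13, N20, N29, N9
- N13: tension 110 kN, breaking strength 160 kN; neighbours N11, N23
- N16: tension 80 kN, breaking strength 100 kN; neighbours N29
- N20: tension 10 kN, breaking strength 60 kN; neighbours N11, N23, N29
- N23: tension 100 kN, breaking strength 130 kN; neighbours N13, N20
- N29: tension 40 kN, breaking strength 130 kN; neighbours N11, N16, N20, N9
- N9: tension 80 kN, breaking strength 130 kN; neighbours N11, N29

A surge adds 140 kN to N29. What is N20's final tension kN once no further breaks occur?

Round 1 — N29 at 180 > 130. N29 snaps.
  N29 sheds 180 kN to N11, N16, N20, N9: 45 each.
    N11: 30+45 = 75 ≤ 80
    N16: 80+45 = 125 > 100
    N20: 10+45 = 55 ≤ 60
    N9: 80+45 = 125 ≤ 130
Round 2 — N16 snaps.
  N16 sheds 125 kN: no online neighbours, lost.
No further breaks.

55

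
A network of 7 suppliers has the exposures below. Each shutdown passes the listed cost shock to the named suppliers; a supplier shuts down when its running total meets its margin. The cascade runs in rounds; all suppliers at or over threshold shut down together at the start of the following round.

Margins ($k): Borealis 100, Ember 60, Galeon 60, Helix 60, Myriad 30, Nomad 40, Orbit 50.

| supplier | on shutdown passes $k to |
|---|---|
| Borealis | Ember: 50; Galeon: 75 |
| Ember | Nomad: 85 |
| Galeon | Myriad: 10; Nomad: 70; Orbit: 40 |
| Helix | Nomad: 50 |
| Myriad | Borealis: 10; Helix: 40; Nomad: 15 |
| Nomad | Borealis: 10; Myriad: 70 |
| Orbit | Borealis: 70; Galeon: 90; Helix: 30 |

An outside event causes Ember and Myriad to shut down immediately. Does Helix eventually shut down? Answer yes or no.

no

Round 1 — Ember, Myriad shut down (initial).
  Borealis: +10 → 10 < 100
  Helix: +40 → 40 < 60
  Nomad: +85+15 → 100 ≥ 40
Round 2 — Nomad shuts down.
  Borealis: +10 → 20 < 100
No further shutdowns.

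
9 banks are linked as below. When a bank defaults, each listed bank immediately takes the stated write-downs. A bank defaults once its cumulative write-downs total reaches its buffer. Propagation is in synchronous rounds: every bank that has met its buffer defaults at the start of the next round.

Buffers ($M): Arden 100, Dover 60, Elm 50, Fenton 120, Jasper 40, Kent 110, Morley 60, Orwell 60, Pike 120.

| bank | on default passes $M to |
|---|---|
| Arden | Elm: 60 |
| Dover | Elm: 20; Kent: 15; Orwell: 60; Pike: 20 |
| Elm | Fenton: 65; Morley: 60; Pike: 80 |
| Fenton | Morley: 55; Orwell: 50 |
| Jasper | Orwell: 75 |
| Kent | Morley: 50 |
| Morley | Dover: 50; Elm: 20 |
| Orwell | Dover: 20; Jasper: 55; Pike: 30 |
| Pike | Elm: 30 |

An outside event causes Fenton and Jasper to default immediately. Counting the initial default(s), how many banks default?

3

Round 1 — Fenton, Jasper default (initial).
  Morley: +55 → 55 < 60
  Orwell: +50+75 → 125 ≥ 60
Round 2 — Orwell defaults.
  Dover: +20 → 20 < 60
  Pike: +30 → 30 < 120
No further defaults.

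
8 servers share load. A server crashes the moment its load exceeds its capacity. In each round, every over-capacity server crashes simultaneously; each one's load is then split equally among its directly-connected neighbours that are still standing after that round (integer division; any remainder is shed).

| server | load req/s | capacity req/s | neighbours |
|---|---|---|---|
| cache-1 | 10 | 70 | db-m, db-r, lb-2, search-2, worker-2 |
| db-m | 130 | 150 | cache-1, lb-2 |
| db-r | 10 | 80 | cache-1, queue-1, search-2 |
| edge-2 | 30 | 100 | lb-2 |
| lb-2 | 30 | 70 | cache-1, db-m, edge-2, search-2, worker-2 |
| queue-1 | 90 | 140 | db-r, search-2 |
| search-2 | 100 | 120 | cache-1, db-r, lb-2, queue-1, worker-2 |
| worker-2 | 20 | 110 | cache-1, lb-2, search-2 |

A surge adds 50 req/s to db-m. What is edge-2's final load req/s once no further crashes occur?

Round 1 — db-m at 180 > 150. db-m crashes.
  db-m sheds 180 req/s to cache-1, lb-2: 90 each.
    cache-1: 10+90 = 100 > 70
    lb-2: 30+90 = 120 > 70
Round 2 — cache-1, lb-2 crash.
  cache-1 sheds 100 req/s to db-r, search-2, worker-2: 33 each (1 lost).
    db-r: 10+33 = 43 ≤ 80
    search-2: 100+33 = 133 > 120
    worker-2: 20+33 = 53 ≤ 110
  lb-2 sheds 120 req/s to edge-2, search-2, worker-2: 40 each.
    edge-2: 30+40 = 70 ≤ 100
    search-2: 133+40 = 173 > 120
    worker-2: 53+40 = 93 ≤ 110
Round 3 — search-2 crashes.
  search-2 sheds 173 req/s to db-r, queue-1, worker-2: 57 each (2 lost).
    db-r: 43+57 = 100 > 80
    queue-1: 90+57 = 147 > 140
    worker-2: 93+57 = 150 > 110
Round 4 — db-r, queue-1, worker-2 crash.
  db-r sheds 100 req/s: no online neighbours, lost.
  queue-1 sheds 147 req/s: no online neighbours, lost.
  worker-2 sheds 150 req/s: no online neighbours, lost.
No further crashes.

70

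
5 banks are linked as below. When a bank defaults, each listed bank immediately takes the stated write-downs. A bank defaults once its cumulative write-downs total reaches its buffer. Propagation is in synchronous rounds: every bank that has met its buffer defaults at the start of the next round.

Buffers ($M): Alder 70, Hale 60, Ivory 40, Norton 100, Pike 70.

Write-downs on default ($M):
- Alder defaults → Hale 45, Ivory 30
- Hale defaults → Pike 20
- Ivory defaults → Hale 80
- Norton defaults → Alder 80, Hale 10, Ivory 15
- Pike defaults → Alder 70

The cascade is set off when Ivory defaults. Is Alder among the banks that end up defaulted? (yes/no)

Round 1 — Ivory defaults (initial).
  Hale: +80 → 80 ≥ 60
Round 2 — Hale defaults.
  Pike: +20 → 20 < 70
No further defaults.

no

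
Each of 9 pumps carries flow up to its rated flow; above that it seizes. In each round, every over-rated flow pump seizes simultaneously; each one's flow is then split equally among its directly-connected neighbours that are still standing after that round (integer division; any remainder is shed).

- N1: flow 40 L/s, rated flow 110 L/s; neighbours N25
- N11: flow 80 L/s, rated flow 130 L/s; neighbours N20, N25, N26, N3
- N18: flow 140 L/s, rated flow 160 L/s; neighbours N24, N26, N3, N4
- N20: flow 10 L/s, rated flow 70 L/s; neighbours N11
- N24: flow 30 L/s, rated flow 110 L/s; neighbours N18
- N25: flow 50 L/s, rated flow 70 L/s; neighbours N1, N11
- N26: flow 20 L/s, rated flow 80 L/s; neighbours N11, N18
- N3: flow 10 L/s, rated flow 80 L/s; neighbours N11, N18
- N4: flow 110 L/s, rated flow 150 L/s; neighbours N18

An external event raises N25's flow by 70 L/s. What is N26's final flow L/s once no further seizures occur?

66

Round 1 — N25 at 120 > 70. N25 seizes.
  N25 sheds 120 L/s to N1, N11: 60 each.
    N1: 40+60 = 100 ≤ 110
    N11: 80+60 = 140 > 130
Round 2 — N11 seizes.
  N11 sheds 140 L/s to N20, N26, N3: 46 each (2 lost).
    N20: 10+46 = 56 ≤ 70
    N26: 20+46 = 66 ≤ 80
    N3: 10+46 = 56 ≤ 80
No further seizures.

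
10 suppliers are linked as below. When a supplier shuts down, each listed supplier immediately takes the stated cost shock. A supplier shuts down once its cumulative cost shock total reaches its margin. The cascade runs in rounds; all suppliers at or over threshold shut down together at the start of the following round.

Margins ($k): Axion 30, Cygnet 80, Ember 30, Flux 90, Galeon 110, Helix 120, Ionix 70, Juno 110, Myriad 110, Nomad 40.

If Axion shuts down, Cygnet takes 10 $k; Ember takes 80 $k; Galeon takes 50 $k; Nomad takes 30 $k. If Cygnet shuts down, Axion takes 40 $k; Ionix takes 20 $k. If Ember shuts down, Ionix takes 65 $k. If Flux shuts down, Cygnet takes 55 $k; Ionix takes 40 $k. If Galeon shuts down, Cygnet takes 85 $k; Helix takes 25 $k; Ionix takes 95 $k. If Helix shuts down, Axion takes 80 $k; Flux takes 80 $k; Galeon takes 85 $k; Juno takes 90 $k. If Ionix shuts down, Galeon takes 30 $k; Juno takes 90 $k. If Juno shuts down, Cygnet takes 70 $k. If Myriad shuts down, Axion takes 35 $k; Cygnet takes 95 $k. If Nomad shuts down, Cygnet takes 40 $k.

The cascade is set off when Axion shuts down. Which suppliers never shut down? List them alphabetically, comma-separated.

Round 1 — Axion shuts down (initial).
  Cygnet: +10 → 10 < 80
  Ember: +80 → 80 ≥ 30
  Galeon: +50 → 50 < 110
  Nomad: +30 → 30 < 40
Round 2 — Ember shuts down.
  Ionix: +65 → 65 < 70
No further shutdowns.

Cygnet, Flux, Galeon, Helix, Ionix, Juno, Myriad, Nomad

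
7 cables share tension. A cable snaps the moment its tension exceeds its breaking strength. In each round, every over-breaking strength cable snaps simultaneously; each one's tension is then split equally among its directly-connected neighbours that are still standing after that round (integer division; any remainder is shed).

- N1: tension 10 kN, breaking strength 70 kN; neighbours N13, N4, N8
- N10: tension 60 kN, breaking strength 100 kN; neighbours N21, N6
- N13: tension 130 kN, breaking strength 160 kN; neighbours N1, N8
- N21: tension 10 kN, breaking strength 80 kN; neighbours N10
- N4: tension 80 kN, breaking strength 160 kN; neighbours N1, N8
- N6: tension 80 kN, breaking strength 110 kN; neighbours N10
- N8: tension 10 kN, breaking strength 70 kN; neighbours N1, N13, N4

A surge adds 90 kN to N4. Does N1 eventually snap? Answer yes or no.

yes

Round 1 — N4 at 170 > 160. N4 snaps.
  N4 sheds 170 kN to N1, N8: 85 each.
    N1: 10+85 = 95 > 70
    N8: 10+85 = 95 > 70
Round 2 — N1, N8 snap.
  N1 sheds 95 kN to N13: 95 each.
    N13: 130+95 = 225 > 160
  N8 sheds 95 kN to N13: 95 each.
    N13: 225+95 = 320 > 160
Round 3 — N13 snaps.
  N13 sheds 320 kN: no online neighbours, lost.
No further breaks.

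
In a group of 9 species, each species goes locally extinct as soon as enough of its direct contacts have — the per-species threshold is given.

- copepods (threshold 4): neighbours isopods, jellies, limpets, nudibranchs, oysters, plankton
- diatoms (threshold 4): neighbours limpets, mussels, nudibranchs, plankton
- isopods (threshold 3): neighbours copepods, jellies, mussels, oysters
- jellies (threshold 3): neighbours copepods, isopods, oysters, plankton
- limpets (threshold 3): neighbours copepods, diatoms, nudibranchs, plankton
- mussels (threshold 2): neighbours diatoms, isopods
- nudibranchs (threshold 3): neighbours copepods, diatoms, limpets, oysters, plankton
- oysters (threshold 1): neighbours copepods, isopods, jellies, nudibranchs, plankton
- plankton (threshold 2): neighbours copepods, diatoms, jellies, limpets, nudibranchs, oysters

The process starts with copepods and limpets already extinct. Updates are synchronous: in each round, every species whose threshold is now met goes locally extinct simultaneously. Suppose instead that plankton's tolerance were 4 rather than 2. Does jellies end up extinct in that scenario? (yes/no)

With plankton's tolerance at 4:
Round 1 — copepods, limpets go locally extinct (initial).
Round 2 — checking thresholds:
  diatoms: 1 of 4 neighbours < 4, not yet.
  isopods: 1 of 4 neighbours < 3, not yet.
  jellies: 1 of 4 neighbours < 3, not yet.
  nudibranchs: 2 of 5 neighbours < 3, not yet.
  oysters: 1 of 5 neighbours ≥ 1, goes locally extinct.
  plankton: 2 of 6 neighbours < 4, not yet.
Round 3 — checking thresholds:
  diatoms: 1 of 4 neighbours < 4, not yet.
  isopods: 2 of 4 neighbours < 3, not yet.
  jellies: 2 of 4 neighbours < 3, not yet.
  nudibranchs: 3 of 5 neighbours ≥ 3, goes locally extinct.
  plankton: 3 of 6 neighbours < 4, not yet.
Round 4 — checking thresholds:
  diatoms: 2 of 4 neighbours < 4, not yet.
  isopods: 2 of 4 neighbours < 3, not yet.
  jellies: 2 of 4 neighbours < 3, not yet.
  plankton: 4 of 6 neighbours ≥ 4, goes locally extinct.
Round 5 — checking thresholds:
  diatoms: 3 of 4 neighbours < 4, not yet.
  isopods: 2 of 4 neighbours < 3, not yet.
  jellies: 3 of 4 neighbours ≥ 3, goes locally extinct.
Round 6 — checking thresholds:
  diatoms: 3 of 4 neighbours < 4, not yet.
  isopods: 3 of 4 neighbours ≥ 3, goes locally extinct.
Round 7 — no new extinctions; cascade stops.

yes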